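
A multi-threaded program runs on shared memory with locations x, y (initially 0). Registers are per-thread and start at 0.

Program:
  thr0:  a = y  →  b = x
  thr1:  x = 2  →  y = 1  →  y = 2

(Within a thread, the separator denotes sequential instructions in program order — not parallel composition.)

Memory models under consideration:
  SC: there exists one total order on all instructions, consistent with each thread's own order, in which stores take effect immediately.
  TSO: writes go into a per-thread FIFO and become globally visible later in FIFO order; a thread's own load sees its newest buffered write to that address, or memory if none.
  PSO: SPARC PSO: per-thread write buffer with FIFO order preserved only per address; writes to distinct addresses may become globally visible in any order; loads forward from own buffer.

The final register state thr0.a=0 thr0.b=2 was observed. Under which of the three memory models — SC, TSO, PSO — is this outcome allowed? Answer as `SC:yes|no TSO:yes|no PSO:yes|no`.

outcome vector order: (thr0.a,thr0.b)
SC (4): (0,0) (0,2) (1,2) (2,2)
TSO (4): (0,0) (0,2) (1,2) (2,2)
PSO (6): (0,0) (0,2) (1,0) (1,2) (2,0) (2,2)
target (0,2) ∈ {SC,TSO,PSO}

SC:yes TSO:yes PSO:yes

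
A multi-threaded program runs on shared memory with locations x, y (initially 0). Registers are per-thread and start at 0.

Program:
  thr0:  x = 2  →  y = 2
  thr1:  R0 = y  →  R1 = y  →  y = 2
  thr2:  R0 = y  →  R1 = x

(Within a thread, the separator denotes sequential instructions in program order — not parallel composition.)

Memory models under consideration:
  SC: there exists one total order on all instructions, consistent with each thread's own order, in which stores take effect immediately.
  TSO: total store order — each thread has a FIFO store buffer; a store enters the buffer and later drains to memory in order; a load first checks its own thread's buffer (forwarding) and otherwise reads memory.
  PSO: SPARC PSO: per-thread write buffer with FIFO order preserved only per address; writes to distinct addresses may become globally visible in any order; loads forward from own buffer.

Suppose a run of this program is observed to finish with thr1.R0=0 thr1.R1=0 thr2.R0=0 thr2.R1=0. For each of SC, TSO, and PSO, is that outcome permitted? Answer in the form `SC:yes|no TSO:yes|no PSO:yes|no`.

SC:yes TSO:yes PSO:yes

outcome vector order: (thr1.R0,thr1.R1,thr2.R0,thr2.R1)
SC: 10 outcomes — {<0 0 0 0>, <0 0 0 2>, <0 0 2 0>, <0 0 2 2>, <0 2 0 0>, <0 2 0 2>, <0 2 2 2>, <2 2 0 0>, <2 2 0 2>, <2 2 2 2>}
TSO: 10 outcomes — {<0 0 0 0>, <0 0 0 2>, <0 0 2 0>, <0 0 2 2>, <0 2 0 0>, <0 2 0 2>, <0 2 2 2>, <2 2 0 0>, <2 2 0 2>, <2 2 2 2>}
PSO: 12 outcomes — {<0 0 0 0>, <0 0 0 2>, <0 0 2 0>, <0 0 2 2>, <0 2 0 0>, <0 2 0 2>, <0 2 2 0>, <0 2 2 2>, <2 2 0 0>, <2 2 0 2>, <2 2 2 0>, <2 2 2 2>}
target <0 0 0 0> ∈ {SC,TSO,PSO}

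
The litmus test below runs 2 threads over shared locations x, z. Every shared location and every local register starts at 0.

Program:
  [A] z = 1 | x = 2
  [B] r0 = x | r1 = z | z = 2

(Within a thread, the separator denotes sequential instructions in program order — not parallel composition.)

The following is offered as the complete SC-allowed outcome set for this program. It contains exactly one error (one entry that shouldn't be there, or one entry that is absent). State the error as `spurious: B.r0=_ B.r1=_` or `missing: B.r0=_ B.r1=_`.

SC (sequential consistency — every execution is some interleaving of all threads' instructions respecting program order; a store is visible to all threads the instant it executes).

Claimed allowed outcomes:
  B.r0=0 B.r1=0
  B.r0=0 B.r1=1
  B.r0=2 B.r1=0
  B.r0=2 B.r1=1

outcome vector order: (B.r0,B.r1)
under SC → (0,0) (0,1) (2,1)
claimed∖SC = {(2,0)}

spurious: B.r0=2 B.r1=0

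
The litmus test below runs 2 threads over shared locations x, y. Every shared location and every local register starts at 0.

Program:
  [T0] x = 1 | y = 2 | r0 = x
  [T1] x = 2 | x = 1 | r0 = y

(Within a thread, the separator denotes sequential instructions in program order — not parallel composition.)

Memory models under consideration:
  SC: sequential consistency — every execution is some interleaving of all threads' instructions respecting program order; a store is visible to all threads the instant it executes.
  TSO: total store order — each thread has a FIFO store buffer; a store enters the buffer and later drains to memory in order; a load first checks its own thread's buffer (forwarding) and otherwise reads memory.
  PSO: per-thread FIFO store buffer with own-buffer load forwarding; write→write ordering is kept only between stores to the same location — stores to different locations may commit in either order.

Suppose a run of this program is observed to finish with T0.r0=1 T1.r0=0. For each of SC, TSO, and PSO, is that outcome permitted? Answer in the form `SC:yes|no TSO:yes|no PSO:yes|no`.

SC:yes TSO:yes PSO:yes

outcome vector order: (T0.r0,T1.r0)
SC: 3 outcomes — {1/0 1/2 2/2}
TSO: 4 outcomes — {1/0 1/2 2/0 2/2}
PSO: 4 outcomes — {1/0 1/2 2/0 2/2}
target 1/0 ∈ {SC,TSO,PSO}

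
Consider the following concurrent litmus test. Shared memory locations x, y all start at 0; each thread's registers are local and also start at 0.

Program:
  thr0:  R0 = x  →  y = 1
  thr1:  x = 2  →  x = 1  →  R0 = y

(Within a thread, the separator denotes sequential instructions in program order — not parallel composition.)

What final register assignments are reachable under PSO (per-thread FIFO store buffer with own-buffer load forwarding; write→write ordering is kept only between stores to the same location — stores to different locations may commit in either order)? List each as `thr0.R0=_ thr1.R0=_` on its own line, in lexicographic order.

thr0.R0=0 thr1.R0=0
thr0.R0=0 thr1.R0=1
thr0.R0=1 thr1.R0=0
thr0.R0=1 thr1.R0=1
thr0.R0=2 thr1.R0=0
thr0.R0=2 thr1.R0=1

outcome vector order: (thr0.R0,thr1.R0)
|PSO outcomes| = 6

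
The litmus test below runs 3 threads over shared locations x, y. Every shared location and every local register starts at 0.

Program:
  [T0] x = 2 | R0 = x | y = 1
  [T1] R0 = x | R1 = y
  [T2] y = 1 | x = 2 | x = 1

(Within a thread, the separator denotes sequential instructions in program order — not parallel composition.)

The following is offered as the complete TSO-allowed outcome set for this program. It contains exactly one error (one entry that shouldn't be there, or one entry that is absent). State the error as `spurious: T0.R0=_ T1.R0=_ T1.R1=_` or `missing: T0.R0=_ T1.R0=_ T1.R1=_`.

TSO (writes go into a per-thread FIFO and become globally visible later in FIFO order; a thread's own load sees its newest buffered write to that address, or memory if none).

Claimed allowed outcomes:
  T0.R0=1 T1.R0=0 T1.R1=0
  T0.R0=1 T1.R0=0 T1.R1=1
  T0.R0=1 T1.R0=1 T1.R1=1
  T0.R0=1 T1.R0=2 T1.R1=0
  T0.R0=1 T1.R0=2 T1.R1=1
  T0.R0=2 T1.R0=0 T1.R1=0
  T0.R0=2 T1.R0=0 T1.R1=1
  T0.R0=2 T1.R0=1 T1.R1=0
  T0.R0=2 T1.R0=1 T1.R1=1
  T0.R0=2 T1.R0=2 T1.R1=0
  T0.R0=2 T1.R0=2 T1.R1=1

spurious: T0.R0=2 T1.R0=1 T1.R1=0

outcome vector order: (T0.R0,T1.R0,T1.R1)
TSO: 10 outcomes — {(1,0,0), (1,0,1), (1,1,1), (1,2,0), (1,2,1), (2,0,0), (2,0,1), (2,1,1), (2,2,0), (2,2,1)}
claimed∖TSO = {(2,1,0)}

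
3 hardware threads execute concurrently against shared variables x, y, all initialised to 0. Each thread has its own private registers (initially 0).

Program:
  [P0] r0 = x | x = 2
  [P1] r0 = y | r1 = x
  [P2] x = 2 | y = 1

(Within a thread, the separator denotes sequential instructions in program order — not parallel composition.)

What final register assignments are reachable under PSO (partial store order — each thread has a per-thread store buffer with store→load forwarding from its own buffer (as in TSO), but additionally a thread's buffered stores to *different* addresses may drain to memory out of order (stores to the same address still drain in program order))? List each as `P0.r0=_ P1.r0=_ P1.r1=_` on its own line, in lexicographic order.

outcome vector order: (P0.r0,P1.r0,P1.r1)
|PSO outcomes| = 8

P0.r0=0 P1.r0=0 P1.r1=0
P0.r0=0 P1.r0=0 P1.r1=2
P0.r0=0 P1.r0=1 P1.r1=0
P0.r0=0 P1.r0=1 P1.r1=2
P0.r0=2 P1.r0=0 P1.r1=0
P0.r0=2 P1.r0=0 P1.r1=2
P0.r0=2 P1.r0=1 P1.r1=0
P0.r0=2 P1.r0=1 P1.r1=2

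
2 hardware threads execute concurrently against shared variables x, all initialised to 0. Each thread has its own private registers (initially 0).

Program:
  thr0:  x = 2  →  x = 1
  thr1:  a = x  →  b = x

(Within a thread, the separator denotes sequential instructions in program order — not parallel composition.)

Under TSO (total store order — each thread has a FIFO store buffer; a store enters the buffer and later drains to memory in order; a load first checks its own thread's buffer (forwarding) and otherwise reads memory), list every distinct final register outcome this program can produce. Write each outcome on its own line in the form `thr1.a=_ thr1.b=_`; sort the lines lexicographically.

thr1.a=0 thr1.b=0
thr1.a=0 thr1.b=1
thr1.a=0 thr1.b=2
thr1.a=1 thr1.b=1
thr1.a=2 thr1.b=1
thr1.a=2 thr1.b=2

outcome vector order: (thr1.a,thr1.b)
|TSO outcomes| = 6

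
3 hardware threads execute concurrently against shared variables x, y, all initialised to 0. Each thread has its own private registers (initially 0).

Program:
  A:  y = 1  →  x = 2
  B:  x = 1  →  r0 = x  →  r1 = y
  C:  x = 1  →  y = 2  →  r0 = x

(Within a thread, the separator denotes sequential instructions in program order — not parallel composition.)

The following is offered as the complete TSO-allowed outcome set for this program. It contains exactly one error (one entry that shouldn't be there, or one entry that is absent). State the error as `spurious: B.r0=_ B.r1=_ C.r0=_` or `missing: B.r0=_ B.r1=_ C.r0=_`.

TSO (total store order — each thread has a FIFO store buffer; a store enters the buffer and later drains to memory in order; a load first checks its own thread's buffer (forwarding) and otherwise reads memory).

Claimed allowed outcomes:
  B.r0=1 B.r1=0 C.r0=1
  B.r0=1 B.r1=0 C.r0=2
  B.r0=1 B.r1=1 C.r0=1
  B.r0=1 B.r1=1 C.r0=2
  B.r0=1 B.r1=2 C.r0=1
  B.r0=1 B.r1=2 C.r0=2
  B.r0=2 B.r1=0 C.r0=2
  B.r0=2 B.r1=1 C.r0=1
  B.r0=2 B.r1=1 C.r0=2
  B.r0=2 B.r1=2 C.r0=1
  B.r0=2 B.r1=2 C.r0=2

outcome vector order: (B.r0,B.r1,C.r0)
under TSO → (1,0,1); (1,0,2); (1,1,1); (1,1,2); (1,2,1); (1,2,2); (2,1,1); (2,1,2); (2,2,1); (2,2,2)
claimed∖TSO = {(2,0,2)}

spurious: B.r0=2 B.r1=0 C.r0=2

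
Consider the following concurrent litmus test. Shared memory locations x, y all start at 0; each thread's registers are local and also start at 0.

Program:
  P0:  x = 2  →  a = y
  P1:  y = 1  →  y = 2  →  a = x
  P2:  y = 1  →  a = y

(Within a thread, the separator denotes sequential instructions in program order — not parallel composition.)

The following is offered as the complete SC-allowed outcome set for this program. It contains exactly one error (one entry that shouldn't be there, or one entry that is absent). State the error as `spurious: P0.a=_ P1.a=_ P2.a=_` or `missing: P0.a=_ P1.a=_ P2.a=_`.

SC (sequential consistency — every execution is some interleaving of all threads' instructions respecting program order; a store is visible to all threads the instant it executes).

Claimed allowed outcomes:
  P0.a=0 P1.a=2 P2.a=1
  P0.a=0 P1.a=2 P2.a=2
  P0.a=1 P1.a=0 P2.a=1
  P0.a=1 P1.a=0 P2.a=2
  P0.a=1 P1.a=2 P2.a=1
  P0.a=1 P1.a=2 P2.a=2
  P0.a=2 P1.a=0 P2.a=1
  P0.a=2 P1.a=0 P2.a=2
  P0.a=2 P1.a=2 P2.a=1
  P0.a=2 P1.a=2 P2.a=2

spurious: P0.a=1 P1.a=0 P2.a=2

outcome vector order: (P0.a,P1.a,P2.a)
SC (9): 0/2/1, 0/2/2, 1/0/1, 1/2/1, 1/2/2, 2/0/1, 2/0/2, 2/2/1, 2/2/2
claimed∖SC = {1/0/2}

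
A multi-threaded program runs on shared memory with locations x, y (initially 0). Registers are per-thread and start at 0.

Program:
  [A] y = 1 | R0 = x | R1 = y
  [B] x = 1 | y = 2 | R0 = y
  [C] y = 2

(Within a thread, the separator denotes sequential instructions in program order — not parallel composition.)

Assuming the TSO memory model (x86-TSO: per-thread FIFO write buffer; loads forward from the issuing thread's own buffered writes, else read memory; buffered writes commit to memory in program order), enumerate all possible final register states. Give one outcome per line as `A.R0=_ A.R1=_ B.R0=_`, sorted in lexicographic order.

outcome vector order: (A.R0,A.R1,B.R0)
|TSO outcomes| = 8

A.R0=0 A.R1=1 B.R0=1
A.R0=0 A.R1=1 B.R0=2
A.R0=0 A.R1=2 B.R0=1
A.R0=0 A.R1=2 B.R0=2
A.R0=1 A.R1=1 B.R0=1
A.R0=1 A.R1=1 B.R0=2
A.R0=1 A.R1=2 B.R0=1
A.R0=1 A.R1=2 B.R0=2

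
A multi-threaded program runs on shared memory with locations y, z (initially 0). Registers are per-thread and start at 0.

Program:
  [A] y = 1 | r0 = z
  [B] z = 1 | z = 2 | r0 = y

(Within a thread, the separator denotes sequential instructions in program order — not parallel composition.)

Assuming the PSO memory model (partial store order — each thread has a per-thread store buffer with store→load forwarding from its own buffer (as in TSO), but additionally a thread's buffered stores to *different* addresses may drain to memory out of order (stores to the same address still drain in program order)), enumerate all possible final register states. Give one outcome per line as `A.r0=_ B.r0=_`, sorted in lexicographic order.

A.r0=0 B.r0=0
A.r0=0 B.r0=1
A.r0=1 B.r0=0
A.r0=1 B.r0=1
A.r0=2 B.r0=0
A.r0=2 B.r0=1

outcome vector order: (A.r0,B.r0)
|PSO outcomes| = 6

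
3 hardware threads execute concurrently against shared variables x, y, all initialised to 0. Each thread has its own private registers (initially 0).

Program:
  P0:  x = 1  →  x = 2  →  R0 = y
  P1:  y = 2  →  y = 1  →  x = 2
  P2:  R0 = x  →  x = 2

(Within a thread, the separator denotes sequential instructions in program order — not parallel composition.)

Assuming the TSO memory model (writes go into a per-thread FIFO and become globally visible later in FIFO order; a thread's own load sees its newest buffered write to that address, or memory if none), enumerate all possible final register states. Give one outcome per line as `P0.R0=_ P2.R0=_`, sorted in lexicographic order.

outcome vector order: (P0.R0,P2.R0)
|TSO outcomes| = 9

P0.R0=0 P2.R0=0
P0.R0=0 P2.R0=1
P0.R0=0 P2.R0=2
P0.R0=1 P2.R0=0
P0.R0=1 P2.R0=1
P0.R0=1 P2.R0=2
P0.R0=2 P2.R0=0
P0.R0=2 P2.R0=1
P0.R0=2 P2.R0=2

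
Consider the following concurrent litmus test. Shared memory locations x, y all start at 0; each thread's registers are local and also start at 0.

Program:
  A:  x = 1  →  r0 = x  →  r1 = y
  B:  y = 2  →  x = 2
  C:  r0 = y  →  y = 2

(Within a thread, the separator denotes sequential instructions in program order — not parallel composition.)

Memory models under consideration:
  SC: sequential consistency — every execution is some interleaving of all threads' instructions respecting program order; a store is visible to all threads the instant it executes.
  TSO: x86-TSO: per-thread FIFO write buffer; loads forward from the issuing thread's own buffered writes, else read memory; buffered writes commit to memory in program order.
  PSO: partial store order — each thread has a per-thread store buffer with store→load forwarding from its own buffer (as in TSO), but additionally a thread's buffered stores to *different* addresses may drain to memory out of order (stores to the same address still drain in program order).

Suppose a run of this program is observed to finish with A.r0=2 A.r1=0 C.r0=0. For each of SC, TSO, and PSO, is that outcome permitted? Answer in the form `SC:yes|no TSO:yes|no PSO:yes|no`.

outcome vector order: (A.r0,A.r1,C.r0)
[SC] allowed = {100, 102, 120, 122, 220, 222}
[TSO] allowed = {100, 102, 120, 122, 220, 222}
[PSO] allowed = {100, 102, 120, 122, 200, 202, 220, 222}
target 200 ∈ {PSO}

SC:no TSO:no PSO:yes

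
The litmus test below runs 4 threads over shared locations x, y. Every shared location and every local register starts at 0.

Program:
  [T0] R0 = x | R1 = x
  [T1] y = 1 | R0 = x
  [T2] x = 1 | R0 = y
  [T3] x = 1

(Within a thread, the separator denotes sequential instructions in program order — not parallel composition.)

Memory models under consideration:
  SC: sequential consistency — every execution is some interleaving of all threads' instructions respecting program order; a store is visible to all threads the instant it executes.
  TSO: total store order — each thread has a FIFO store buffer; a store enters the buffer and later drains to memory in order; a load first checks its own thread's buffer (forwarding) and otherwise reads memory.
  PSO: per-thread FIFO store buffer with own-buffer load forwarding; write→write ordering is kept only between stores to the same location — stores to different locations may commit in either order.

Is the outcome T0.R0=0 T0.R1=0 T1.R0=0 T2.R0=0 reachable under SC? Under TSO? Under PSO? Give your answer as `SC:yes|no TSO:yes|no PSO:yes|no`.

SC:no TSO:yes PSO:yes

outcome vector order: (T0.R0,T0.R1,T1.R0,T2.R0)
SC (9): 0/0/0/1; 0/0/1/0; 0/0/1/1; 0/1/0/1; 0/1/1/0; 0/1/1/1; 1/1/0/1; 1/1/1/0; 1/1/1/1
TSO (12): 0/0/0/0; 0/0/0/1; 0/0/1/0; 0/0/1/1; 0/1/0/0; 0/1/0/1; 0/1/1/0; 0/1/1/1; 1/1/0/0; 1/1/0/1; 1/1/1/0; 1/1/1/1
PSO (12): 0/0/0/0; 0/0/0/1; 0/0/1/0; 0/0/1/1; 0/1/0/0; 0/1/0/1; 0/1/1/0; 0/1/1/1; 1/1/0/0; 1/1/0/1; 1/1/1/0; 1/1/1/1
target 0/0/0/0 ∈ {TSO,PSO}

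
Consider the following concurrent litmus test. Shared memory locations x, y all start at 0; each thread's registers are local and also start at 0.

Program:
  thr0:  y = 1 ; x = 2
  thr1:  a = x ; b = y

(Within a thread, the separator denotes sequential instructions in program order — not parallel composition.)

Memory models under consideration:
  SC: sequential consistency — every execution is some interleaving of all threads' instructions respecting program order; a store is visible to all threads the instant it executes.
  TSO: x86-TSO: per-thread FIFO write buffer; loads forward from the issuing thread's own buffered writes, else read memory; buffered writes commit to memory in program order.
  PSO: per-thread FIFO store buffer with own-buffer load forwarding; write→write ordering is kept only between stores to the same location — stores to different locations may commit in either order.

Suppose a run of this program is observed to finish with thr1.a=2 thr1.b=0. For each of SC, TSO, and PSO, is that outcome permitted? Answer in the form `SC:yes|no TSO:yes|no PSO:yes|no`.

SC:no TSO:no PSO:yes

outcome vector order: (thr1.a,thr1.b)
under SC → <0 0>; <0 1>; <2 1>
under TSO → <0 0>; <0 1>; <2 1>
under PSO → <0 0>; <0 1>; <2 0>; <2 1>
target <2 0> ∈ {PSO}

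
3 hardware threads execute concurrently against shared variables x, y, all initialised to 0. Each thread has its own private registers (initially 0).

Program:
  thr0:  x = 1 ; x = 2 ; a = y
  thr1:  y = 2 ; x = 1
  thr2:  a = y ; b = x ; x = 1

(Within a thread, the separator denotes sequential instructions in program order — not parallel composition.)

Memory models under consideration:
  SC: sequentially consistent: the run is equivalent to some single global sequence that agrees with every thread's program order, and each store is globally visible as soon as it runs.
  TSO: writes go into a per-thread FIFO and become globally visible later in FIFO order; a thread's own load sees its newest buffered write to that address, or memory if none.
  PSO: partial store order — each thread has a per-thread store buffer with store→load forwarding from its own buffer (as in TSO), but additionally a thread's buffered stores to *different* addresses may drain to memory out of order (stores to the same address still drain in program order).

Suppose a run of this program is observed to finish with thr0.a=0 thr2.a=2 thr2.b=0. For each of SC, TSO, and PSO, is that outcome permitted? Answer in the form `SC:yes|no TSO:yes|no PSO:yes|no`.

SC:no TSO:yes PSO:yes

outcome vector order: (thr0.a,thr2.a,thr2.b)
[SC] allowed = {<0 0 0> <0 0 1> <0 0 2> <0 2 1> <0 2 2> <2 0 0> <2 0 1> <2 0 2> <2 2 0> <2 2 1> <2 2 2>}
[TSO] allowed = {<0 0 0> <0 0 1> <0 0 2> <0 2 0> <0 2 1> <0 2 2> <2 0 0> <2 0 1> <2 0 2> <2 2 0> <2 2 1> <2 2 2>}
[PSO] allowed = {<0 0 0> <0 0 1> <0 0 2> <0 2 0> <0 2 1> <0 2 2> <2 0 0> <2 0 1> <2 0 2> <2 2 0> <2 2 1> <2 2 2>}
target <0 2 0> ∈ {TSO,PSO}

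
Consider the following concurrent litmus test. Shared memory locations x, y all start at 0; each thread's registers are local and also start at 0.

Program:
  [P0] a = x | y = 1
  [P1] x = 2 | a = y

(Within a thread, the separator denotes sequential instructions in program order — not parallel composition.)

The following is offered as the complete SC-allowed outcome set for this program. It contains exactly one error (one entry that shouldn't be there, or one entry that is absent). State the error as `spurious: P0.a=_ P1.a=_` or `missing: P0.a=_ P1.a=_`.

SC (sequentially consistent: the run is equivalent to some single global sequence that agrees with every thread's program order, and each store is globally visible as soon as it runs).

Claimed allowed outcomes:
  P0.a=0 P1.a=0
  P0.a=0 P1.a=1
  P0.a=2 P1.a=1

missing: P0.a=2 P1.a=0

outcome vector order: (P0.a,P1.a)
under SC → <0 0>, <0 1>, <2 0>, <2 1>
SC∖claimed = {<2 0>}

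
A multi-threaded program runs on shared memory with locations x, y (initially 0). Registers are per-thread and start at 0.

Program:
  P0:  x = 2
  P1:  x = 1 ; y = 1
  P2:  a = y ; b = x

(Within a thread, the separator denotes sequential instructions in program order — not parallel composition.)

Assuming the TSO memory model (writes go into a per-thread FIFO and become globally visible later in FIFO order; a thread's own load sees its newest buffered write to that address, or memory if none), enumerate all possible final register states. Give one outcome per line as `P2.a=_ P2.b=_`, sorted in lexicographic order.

outcome vector order: (P2.a,P2.b)
|TSO outcomes| = 5

P2.a=0 P2.b=0
P2.a=0 P2.b=1
P2.a=0 P2.b=2
P2.a=1 P2.b=1
P2.a=1 P2.b=2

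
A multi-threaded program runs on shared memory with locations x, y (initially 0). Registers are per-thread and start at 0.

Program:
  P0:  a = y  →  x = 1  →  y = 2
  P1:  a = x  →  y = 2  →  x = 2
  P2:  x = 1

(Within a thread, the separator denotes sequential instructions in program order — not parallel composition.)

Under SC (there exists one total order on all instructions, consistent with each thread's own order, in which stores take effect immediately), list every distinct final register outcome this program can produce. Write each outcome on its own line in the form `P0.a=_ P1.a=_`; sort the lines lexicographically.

outcome vector order: (P0.a,P1.a)
|SC outcomes| = 4

P0.a=0 P1.a=0
P0.a=0 P1.a=1
P0.a=2 P1.a=0
P0.a=2 P1.a=1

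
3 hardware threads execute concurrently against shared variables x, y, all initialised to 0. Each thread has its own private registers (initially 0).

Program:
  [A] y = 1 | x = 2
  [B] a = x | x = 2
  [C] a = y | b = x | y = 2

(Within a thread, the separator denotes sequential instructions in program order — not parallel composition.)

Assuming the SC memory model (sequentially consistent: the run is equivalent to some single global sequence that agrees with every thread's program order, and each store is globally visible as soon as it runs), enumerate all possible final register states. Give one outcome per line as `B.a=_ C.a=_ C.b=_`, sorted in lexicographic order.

outcome vector order: (B.a,C.a,C.b)
|SC outcomes| = 8

B.a=0 C.a=0 C.b=0
B.a=0 C.a=0 C.b=2
B.a=0 C.a=1 C.b=0
B.a=0 C.a=1 C.b=2
B.a=2 C.a=0 C.b=0
B.a=2 C.a=0 C.b=2
B.a=2 C.a=1 C.b=0
B.a=2 C.a=1 C.b=2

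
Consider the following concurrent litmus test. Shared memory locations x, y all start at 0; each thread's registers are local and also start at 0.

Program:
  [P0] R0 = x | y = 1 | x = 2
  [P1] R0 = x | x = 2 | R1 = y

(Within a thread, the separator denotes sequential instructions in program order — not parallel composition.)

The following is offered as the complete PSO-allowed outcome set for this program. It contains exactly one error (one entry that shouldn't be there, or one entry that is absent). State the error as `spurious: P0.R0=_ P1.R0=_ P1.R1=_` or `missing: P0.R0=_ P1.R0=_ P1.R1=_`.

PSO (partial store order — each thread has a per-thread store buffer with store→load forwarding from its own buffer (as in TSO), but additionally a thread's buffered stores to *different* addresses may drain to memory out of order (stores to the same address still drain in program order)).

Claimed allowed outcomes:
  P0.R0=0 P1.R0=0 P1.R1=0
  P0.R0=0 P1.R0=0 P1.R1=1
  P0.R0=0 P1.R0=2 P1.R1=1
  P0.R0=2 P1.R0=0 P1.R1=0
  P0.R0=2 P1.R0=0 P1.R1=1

missing: P0.R0=0 P1.R0=2 P1.R1=0

outcome vector order: (P0.R0,P1.R0,P1.R1)
PSO: 6 outcomes — {(0,0,0), (0,0,1), (0,2,0), (0,2,1), (2,0,0), (2,0,1)}
PSO∖claimed = {(0,2,0)}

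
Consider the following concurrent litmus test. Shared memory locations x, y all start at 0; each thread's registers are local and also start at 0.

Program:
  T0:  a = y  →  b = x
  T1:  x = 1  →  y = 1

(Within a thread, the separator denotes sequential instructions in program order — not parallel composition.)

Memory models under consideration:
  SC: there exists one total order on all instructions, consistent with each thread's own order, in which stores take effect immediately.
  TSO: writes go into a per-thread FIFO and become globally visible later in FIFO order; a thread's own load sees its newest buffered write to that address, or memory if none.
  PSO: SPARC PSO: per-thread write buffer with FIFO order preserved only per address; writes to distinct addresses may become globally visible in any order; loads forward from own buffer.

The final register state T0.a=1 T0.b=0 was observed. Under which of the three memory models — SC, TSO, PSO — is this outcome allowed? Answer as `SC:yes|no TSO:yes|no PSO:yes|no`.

outcome vector order: (T0.a,T0.b)
under SC → 00; 01; 11
under TSO → 00; 01; 11
under PSO → 00; 01; 10; 11
target 10 ∈ {PSO}

SC:no TSO:no PSO:yes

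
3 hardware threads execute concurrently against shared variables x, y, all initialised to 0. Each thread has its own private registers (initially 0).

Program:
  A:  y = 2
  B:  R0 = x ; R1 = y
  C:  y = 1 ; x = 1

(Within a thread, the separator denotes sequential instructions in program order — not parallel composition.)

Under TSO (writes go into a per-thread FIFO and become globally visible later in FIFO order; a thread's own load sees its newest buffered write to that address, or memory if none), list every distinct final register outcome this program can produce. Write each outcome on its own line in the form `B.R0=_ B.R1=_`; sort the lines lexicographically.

B.R0=0 B.R1=0
B.R0=0 B.R1=1
B.R0=0 B.R1=2
B.R0=1 B.R1=1
B.R0=1 B.R1=2

outcome vector order: (B.R0,B.R1)
|TSO outcomes| = 5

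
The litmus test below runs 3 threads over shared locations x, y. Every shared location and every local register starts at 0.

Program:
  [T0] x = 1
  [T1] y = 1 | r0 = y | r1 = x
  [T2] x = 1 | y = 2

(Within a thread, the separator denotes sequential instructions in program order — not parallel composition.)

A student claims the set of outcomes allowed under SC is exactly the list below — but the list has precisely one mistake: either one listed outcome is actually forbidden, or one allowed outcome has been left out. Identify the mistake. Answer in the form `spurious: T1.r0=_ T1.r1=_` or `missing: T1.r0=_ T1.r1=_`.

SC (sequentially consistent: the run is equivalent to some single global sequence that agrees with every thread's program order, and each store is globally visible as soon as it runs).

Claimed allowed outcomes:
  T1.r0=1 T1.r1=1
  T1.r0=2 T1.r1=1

missing: T1.r0=1 T1.r1=0

outcome vector order: (T1.r0,T1.r1)
SC: 3 outcomes — {10, 11, 21}
SC∖claimed = {10}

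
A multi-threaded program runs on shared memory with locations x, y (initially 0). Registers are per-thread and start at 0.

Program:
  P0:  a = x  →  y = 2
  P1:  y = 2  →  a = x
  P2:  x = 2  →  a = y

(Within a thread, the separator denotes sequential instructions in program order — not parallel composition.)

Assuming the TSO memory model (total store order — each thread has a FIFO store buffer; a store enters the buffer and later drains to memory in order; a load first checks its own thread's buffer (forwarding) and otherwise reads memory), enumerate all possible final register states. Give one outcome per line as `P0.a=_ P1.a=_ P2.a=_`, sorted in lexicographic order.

outcome vector order: (P0.a,P1.a,P2.a)
|TSO outcomes| = 8

P0.a=0 P1.a=0 P2.a=0
P0.a=0 P1.a=0 P2.a=2
P0.a=0 P1.a=2 P2.a=0
P0.a=0 P1.a=2 P2.a=2
P0.a=2 P1.a=0 P2.a=0
P0.a=2 P1.a=0 P2.a=2
P0.a=2 P1.a=2 P2.a=0
P0.a=2 P1.a=2 P2.a=2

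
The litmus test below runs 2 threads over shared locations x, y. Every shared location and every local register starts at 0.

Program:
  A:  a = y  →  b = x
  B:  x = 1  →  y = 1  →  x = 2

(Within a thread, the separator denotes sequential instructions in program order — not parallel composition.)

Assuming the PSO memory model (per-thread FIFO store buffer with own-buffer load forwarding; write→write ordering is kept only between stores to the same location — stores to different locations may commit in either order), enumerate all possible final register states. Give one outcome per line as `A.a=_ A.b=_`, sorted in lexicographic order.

outcome vector order: (A.a,A.b)
|PSO outcomes| = 6

A.a=0 A.b=0
A.a=0 A.b=1
A.a=0 A.b=2
A.a=1 A.b=0
A.a=1 A.b=1
A.a=1 A.b=2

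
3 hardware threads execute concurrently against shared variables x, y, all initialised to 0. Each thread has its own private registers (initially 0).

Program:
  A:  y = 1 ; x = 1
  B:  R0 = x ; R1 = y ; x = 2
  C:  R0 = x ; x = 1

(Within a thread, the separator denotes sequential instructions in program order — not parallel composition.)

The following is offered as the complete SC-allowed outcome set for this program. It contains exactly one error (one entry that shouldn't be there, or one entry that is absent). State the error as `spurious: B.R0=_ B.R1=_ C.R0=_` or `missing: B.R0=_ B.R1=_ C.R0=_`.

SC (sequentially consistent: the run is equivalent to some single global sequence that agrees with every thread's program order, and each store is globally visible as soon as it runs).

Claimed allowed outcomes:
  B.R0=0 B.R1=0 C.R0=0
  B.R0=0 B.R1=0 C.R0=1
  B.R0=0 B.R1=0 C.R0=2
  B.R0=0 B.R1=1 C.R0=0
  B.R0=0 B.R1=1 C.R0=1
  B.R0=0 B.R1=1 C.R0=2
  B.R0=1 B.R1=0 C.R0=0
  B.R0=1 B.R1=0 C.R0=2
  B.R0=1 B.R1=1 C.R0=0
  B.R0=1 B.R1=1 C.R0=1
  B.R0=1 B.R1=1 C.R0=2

spurious: B.R0=1 B.R1=0 C.R0=2

outcome vector order: (B.R0,B.R1,C.R0)
SC (10): 0/0/0; 0/0/1; 0/0/2; 0/1/0; 0/1/1; 0/1/2; 1/0/0; 1/1/0; 1/1/1; 1/1/2
claimed∖SC = {1/0/2}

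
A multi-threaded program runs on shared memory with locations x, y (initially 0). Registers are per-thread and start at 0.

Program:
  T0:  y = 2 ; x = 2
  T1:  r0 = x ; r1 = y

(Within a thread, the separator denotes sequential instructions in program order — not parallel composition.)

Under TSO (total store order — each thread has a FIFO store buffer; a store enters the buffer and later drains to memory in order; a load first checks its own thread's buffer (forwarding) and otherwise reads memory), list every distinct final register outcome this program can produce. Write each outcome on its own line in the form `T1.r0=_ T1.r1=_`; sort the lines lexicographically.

outcome vector order: (T1.r0,T1.r1)
|TSO outcomes| = 3

T1.r0=0 T1.r1=0
T1.r0=0 T1.r1=2
T1.r0=2 T1.r1=2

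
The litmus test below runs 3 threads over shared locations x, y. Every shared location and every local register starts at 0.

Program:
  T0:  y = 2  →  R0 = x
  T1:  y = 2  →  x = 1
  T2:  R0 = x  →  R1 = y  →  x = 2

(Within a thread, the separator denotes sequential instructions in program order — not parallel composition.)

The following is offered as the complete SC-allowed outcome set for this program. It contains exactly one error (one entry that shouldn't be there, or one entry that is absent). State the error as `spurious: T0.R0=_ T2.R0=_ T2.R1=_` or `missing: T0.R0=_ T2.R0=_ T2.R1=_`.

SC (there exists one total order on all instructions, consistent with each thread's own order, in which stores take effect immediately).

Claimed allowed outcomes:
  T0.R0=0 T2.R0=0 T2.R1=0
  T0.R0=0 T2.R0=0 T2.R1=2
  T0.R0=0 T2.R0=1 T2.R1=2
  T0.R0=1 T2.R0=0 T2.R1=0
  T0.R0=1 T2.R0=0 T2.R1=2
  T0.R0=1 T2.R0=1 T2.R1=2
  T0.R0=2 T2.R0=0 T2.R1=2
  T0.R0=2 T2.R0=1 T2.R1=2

outcome vector order: (T0.R0,T2.R0,T2.R1)
SC: 9 outcomes — {0/0/0; 0/0/2; 0/1/2; 1/0/0; 1/0/2; 1/1/2; 2/0/0; 2/0/2; 2/1/2}
SC∖claimed = {2/0/0}

missing: T0.R0=2 T2.R0=0 T2.R1=0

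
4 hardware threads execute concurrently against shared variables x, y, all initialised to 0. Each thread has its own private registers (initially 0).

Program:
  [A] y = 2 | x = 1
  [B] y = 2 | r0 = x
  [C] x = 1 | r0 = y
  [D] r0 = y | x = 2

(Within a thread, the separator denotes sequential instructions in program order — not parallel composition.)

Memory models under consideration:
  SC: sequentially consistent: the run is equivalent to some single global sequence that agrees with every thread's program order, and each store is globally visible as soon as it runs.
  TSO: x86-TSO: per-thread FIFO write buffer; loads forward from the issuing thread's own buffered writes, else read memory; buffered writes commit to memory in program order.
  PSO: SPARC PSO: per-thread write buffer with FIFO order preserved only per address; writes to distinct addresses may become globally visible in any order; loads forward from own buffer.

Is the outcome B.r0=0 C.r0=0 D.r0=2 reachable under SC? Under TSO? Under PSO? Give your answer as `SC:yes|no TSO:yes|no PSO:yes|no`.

SC:no TSO:yes PSO:yes

outcome vector order: (B.r0,C.r0,D.r0)
[SC] allowed = {(0,2,0); (0,2,2); (1,0,0); (1,0,2); (1,2,0); (1,2,2); (2,0,0); (2,0,2); (2,2,0); (2,2,2)}
[TSO] allowed = {(0,0,0); (0,0,2); (0,2,0); (0,2,2); (1,0,0); (1,0,2); (1,2,0); (1,2,2); (2,0,0); (2,0,2); (2,2,0); (2,2,2)}
[PSO] allowed = {(0,0,0); (0,0,2); (0,2,0); (0,2,2); (1,0,0); (1,0,2); (1,2,0); (1,2,2); (2,0,0); (2,0,2); (2,2,0); (2,2,2)}
target (0,0,2) ∈ {TSO,PSO}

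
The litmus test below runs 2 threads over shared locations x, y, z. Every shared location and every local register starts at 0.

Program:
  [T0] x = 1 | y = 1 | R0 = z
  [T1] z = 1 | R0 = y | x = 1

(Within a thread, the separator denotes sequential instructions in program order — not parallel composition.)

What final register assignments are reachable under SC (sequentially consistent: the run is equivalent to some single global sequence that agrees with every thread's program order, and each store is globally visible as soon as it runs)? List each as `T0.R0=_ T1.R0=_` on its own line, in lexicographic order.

T0.R0=0 T1.R0=1
T0.R0=1 T1.R0=0
T0.R0=1 T1.R0=1

outcome vector order: (T0.R0,T1.R0)
|SC outcomes| = 3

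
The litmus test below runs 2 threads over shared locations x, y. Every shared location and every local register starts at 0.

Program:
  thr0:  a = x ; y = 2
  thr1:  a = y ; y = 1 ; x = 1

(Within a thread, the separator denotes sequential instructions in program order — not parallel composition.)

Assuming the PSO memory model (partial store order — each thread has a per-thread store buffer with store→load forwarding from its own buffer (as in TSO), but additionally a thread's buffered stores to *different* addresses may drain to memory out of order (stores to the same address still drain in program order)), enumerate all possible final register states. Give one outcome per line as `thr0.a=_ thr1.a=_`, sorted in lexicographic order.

thr0.a=0 thr1.a=0
thr0.a=0 thr1.a=2
thr0.a=1 thr1.a=0

outcome vector order: (thr0.a,thr1.a)
|PSO outcomes| = 3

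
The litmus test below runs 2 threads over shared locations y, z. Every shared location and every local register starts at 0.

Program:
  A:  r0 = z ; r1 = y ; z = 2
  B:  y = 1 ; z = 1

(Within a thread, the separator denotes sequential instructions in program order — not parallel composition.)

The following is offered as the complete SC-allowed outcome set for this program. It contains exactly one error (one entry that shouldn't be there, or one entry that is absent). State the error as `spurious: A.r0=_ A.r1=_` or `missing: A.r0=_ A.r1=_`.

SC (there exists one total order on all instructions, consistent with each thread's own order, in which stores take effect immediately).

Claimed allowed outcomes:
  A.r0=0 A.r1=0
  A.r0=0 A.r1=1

outcome vector order: (A.r0,A.r1)
[SC] allowed = {00; 01; 11}
SC∖claimed = {11}

missing: A.r0=1 A.r1=1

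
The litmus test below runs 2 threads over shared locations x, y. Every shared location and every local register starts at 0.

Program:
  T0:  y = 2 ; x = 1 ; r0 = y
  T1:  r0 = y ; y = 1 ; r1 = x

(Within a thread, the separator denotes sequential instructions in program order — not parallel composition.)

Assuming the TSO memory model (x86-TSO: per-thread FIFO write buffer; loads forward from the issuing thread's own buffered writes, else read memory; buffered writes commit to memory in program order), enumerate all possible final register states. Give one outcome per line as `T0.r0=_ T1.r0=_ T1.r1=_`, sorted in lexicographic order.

T0.r0=1 T1.r0=0 T1.r1=0
T0.r0=1 T1.r0=0 T1.r1=1
T0.r0=1 T1.r0=2 T1.r1=0
T0.r0=1 T1.r0=2 T1.r1=1
T0.r0=2 T1.r0=0 T1.r1=0
T0.r0=2 T1.r0=0 T1.r1=1
T0.r0=2 T1.r0=2 T1.r1=0
T0.r0=2 T1.r0=2 T1.r1=1

outcome vector order: (T0.r0,T1.r0,T1.r1)
|TSO outcomes| = 8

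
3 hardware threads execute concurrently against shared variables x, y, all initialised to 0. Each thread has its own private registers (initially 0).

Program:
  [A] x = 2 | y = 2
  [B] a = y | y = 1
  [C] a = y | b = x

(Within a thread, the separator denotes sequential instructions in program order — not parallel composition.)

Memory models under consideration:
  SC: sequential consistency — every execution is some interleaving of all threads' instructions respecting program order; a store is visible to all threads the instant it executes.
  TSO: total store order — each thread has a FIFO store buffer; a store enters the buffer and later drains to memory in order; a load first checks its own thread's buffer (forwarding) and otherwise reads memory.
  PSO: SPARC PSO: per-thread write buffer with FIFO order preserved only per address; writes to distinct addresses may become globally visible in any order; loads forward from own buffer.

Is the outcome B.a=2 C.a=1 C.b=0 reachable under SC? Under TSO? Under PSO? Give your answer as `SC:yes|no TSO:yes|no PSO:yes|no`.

SC:no TSO:no PSO:yes

outcome vector order: (B.a,C.a,C.b)
SC (9): 000; 002; 010; 012; 022; 200; 202; 212; 222
TSO (9): 000; 002; 010; 012; 022; 200; 202; 212; 222
PSO (12): 000; 002; 010; 012; 020; 022; 200; 202; 210; 212; 220; 222
target 210 ∈ {PSO}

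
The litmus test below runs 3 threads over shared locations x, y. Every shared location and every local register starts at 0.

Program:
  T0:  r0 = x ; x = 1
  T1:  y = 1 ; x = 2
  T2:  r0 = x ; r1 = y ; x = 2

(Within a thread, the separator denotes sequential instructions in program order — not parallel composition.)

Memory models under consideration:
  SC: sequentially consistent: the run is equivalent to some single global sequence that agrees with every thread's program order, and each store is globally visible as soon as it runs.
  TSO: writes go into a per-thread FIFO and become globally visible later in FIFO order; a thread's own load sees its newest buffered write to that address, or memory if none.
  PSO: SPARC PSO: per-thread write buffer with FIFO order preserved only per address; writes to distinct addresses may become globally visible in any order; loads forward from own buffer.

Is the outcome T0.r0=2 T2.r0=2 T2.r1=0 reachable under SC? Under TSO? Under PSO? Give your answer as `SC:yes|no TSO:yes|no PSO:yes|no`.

SC:no TSO:no PSO:yes

outcome vector order: (T0.r0,T2.r0,T2.r1)
under SC → <0 0 0>; <0 0 1>; <0 1 0>; <0 1 1>; <0 2 1>; <2 0 0>; <2 0 1>; <2 1 1>; <2 2 1>
under TSO → <0 0 0>; <0 0 1>; <0 1 0>; <0 1 1>; <0 2 1>; <2 0 0>; <2 0 1>; <2 1 1>; <2 2 1>
under PSO → <0 0 0>; <0 0 1>; <0 1 0>; <0 1 1>; <0 2 0>; <0 2 1>; <2 0 0>; <2 0 1>; <2 1 0>; <2 1 1>; <2 2 0>; <2 2 1>
target <2 2 0> ∈ {PSO}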